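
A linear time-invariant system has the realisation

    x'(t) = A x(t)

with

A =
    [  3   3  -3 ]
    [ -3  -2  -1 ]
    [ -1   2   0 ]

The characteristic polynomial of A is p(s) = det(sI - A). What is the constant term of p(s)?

-33

Expand det(sI - A) for the 3×3 matrix.
p(s) = s^3 - s^2 + 2s - 33.
(Check: constant term = det(-A) = (-1)^3 det A = -33; coefficient of s^2 = -tr A = -1.)
The constant term is -33.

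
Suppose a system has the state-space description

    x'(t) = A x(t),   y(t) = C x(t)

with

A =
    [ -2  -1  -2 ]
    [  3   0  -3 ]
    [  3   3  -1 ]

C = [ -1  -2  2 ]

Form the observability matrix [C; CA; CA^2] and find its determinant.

-657

CA = [[2, 7, 6]]
CA^2 = [[35, 16, -31]]
Observability matrix O = [C; CA; CA^2] = [[-1, -2, 2], [2, 7, 6], [35, 16, -31]]
Expanding along the first row, det(O) = (-1)·(7·(-31) - 6·16) - (-2)·(2·(-31) - 6·35) + 2·(2·16 - 7·35) = (-1)·(-313) - (-2)·(-272) + 2·(-213) = -657
Since det(O) ≠ 0, rank(O) = 3 and the system is completely observable.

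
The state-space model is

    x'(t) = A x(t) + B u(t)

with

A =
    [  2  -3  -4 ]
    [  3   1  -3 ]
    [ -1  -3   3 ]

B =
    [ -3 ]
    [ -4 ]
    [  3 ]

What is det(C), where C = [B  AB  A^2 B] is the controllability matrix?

1260

AB = [[-6], [-22], [24]]
A^2B = [[-42], [-112], [144]]
Controllability matrix C = [B  AB  A^2B] = [[-3, -6, -42], [-4, -22, -112], [3, 24, 144]]
Expanding along the first row, det(C) = (-3)·((-22)·144 - (-112)·24) - (-6)·((-4)·144 - (-112)·3) + (-42)·((-4)·24 - (-22)·3) = (-3)·(-480) - (-6)·(-240) + (-42)·(-30) = 1260
Since det(C) ≠ 0, rank(C) = 3 and the system is completely controllable.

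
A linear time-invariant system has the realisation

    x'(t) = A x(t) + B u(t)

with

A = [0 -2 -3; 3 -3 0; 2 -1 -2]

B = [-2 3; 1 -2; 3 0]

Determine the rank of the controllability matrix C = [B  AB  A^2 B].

AB = [[-11, 4], [-9, 15], [-11, 8]]
A^2B = [[51, -54], [-6, -33], [9, -23]]
Controllability matrix C = [B  AB  A^2B] = [[-2, 3, -11, 4, 51, -54], [1, -2, -9, 15, -6, -33], [3, 0, -11, 8, 9, -23]]
Take the 3×3 submatrix of C formed by columns 1, 2, 3: [[-2, 3, -11], [1, -2, -9], [3, 0, -11]]. Its determinant is (-2)·((-2)·(-11) - (-9)·0) - 3·(1·(-11) - (-9)·3) + (-11)·(1·0 - (-2)·3) = (-2)·22 - 3·16 + (-11)·6 = -158 ≠ 0.
So rank(C) ≥ 3; since C has 3 rows, rank(C) = 3.
rank(C) = 3 = n, so the pair (A, B) is completely controllable.

3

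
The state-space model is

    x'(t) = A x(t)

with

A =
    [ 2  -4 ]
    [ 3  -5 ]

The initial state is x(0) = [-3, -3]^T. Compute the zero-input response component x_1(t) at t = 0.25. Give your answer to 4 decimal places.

-1.8196

det(sI - A) = s^2 - (tr A)s + det A, with tr A = 2 + (-5) = -3 and det A = 2·(-5) - (-4)·3 = -10 - (-12) = 2.
So p(s) = det(sI - A) = s^2 + 3s + 2.
Factor s^2 + 3s + 2: two numbers with sum -3 and product 2 are -1 and -2, so s^2 + 3s + 2 = (s + 1)(s + 2).
Hence p(s) = (s + 1) (s + 2), with roots -2, -1.
The eigenvalues -2, -1 are distinct and real, so A is diagonalisable and x(t) = e^{At} x(0) = V diag(e^{λ_i t}) V^{-1} x(0), where the columns of V are the eigenvectors.
λ = -2: A - (-2)I = [[4, -4], [3, -3]]. Row 1 gives 4·v1 + (-4)·v2 = 0, so take v_1 = [1, 1]^T.
λ = -1: A - (-1)I = [[3, -4], [3, -4]]. Row 1 gives 3·v1 + (-4)·v2 = 0, so take v_2 = [-4, -3]^T.
V = [v_1 v_2] = [[1, -4], [1, -3]] has det V = 1, so V^{-1} = adj(V)/det V = [[-3, 4], [-1, 1]].
Modal coordinates z(0) = V^{-1} x(0): (-3)·(-3) + 4·(-3) = -3; (-1)·(-3) + 1·(-3) = 0; so z(0) = [-3, 0]^T.
x_1(t) = Σ_i (v_i)_1 · z_i(0) · e^{λ_i t} (row 1 of V times the modal terms).
x_1(0.25) = 1·(-3)·e^{-2·0.25} + (-4)·0·e^{-1·0.25} = (-3)·0.606531 + 0·0.778801 = -1.8196.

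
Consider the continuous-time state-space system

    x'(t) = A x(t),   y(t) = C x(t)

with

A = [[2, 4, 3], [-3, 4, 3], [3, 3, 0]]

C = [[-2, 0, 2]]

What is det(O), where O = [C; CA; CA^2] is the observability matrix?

CA = [[2, -2, -6]]
CA^2 = [[-8, -18, 0]]
Observability matrix O = [C; CA; CA^2] = [[-2, 0, 2], [2, -2, -6], [-8, -18, 0]]
Expanding along the first row, det(O) = (-2)·((-2)·0 - (-6)·(-18)) - 0·(2·0 - (-6)·(-8)) + 2·(2·(-18) - (-2)·(-8)) = (-2)·(-108) - 0·(-48) + 2·(-52) = 112
Since det(O) ≠ 0, rank(O) = 3 and the system is completely observable.

112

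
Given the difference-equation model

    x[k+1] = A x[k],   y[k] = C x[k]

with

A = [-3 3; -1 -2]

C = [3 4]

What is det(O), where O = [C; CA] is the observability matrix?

55

CA = [[-13, 1]]
Observability matrix O = [C; CA] = [[3, 4], [-13, 1]]
det(O) = 3·1 - 4·(-13) = 3 - (-52) = 55
Since det(O) ≠ 0, rank(O) = 2 and the system is completely observable.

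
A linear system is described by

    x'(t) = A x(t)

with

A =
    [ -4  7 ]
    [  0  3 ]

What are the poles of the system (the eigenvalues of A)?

-4, 3

det(sI - A) = s^2 - (tr A)s + det A, with tr A = (-4) + 3 = -1 and det A = (-4)·3 - 7·0 = -12 - 0 = -12.
So p(s) = det(sI - A) = s^2 + s - 12.
Factor s^2 + s - 12: two numbers with sum -1 and product -12 are 3 and -4, so s^2 + s - 12 = (s - 3)(s + 4).
Hence p(s) = (s - 3) (s + 4), with roots -4, 3.
At least one eigenvalue has non-negative real part, so the system is not asymptotically stable.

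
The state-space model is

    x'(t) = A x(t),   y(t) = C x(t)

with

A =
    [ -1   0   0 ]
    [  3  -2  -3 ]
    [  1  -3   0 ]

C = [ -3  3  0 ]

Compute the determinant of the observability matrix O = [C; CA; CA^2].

-324

CA = [[12, -6, -9]]
CA^2 = [[-39, 39, 18]]
Observability matrix O = [C; CA; CA^2] = [[-3, 3, 0], [12, -6, -9], [-39, 39, 18]]
Expanding along the first row, det(O) = (-3)·((-6)·18 - (-9)·39) - 3·(12·18 - (-9)·(-39)) + 0·(12·39 - (-6)·(-39)) = (-3)·243 - 3·(-135) + 0·234 = -324
Since det(O) ≠ 0, rank(O) = 3 and the system is completely observable.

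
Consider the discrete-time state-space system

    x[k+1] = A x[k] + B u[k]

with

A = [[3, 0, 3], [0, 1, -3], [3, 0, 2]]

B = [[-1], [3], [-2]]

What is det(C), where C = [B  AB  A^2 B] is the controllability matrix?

AB = [[-9], [9], [-7]]
A^2B = [[-48], [30], [-41]]
Controllability matrix C = [B  AB  A^2B] = [[-1, -9, -48], [3, 9, 30], [-2, -7, -41]]
Expanding along the first row, det(C) = (-1)·(9·(-41) - 30·(-7)) - (-9)·(3·(-41) - 30·(-2)) + (-48)·(3·(-7) - 9·(-2)) = (-1)·(-159) - (-9)·(-63) + (-48)·(-3) = -264
Since det(C) ≠ 0, rank(C) = 3 and the system is completely controllable.

-264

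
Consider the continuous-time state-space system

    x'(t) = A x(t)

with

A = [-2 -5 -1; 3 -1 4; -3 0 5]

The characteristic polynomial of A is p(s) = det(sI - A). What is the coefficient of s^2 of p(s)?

Expand det(sI - A) for the 3×3 matrix.
p(s) = s^3 - 2s^2 - s - 148.
(Check: constant term = det(-A) = (-1)^3 det A = -148; coefficient of s^2 = -tr A = -2.)
The coefficient of s^2 is -2.

-2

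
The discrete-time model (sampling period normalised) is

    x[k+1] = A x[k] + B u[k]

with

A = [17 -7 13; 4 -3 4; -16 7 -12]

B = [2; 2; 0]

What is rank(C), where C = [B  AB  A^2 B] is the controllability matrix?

2

AB = [[20], [2], [-18]]
A^2B = [[92], [2], [-90]]
Controllability matrix C = [B  AB  A^2B] = [[2, 20, 92], [2, 2, 2], [0, -18, -90]]
The rows r1, r2, r3 of C are linearly dependent: r1 - r2 + r3 = 0 (check each entry), so rank(C) ≤ 2.
The 2×2 minor from rows 1, 2, columns 1, 2 is 2·2 - 20·2 = 4 - 40 = -36 ≠ 0, so rank(C) = 2.
rank(C) = 2 < n = 3, so the pair (A, B) is not completely controllable.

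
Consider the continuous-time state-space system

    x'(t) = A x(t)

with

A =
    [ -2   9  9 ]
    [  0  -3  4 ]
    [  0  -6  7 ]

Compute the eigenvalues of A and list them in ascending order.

-2, 1, 3

det(sI - A) = s^3 - (tr A)s^2 + (M11 + M22 + M33)s - det A, where Mii is the 2×2 principal minor of A obtained by deleting row i and column i.
tr A = (-2) + (-3) + 7 = 2; M11 = (-3)·7 - 4·(-6) = -21 - (-24) = 3; M22 = (-2)·7 - 9·0 = -14 - 0 = -14; M33 = (-2)·(-3) - 9·0 = 6 - 0 = 6; sum of minors = -5.
det A = (-2)·((-3)·7 - 4·(-6)) - 9·(0·7 - 4·0) + 9·(0·(-6) - (-3)·0) = (-2)·3 - 9·0 + 9·0 = -6.
So p(s) = det(sI - A) = s^3 - 2s^2 - 5s + 6.
Rational-root test: any integer root divides 6. Testing small divisors, s = 1 works: p(1) = 1 + (-2) + (-5) + 6 = 0, so (s - 1) is a factor.
Dividing, p(s) = (s - 1)(s^2 - s - 6).
Factor s^2 - s - 6: two numbers with sum 1 and product -6 are 3 and -2, so s^2 - s - 6 = (s - 3)(s + 2).
Hence p(s) = (s - 3) (s - 1) (s + 2), with roots -2, 1, 3.
At least one eigenvalue has non-negative real part, so the system is not asymptotically stable.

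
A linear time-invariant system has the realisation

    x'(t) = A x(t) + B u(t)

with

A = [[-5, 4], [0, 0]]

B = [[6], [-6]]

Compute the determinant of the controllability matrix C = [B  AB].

AB = [[-54], [0]]
Controllability matrix C = [B  AB] = [[6, -54], [-6, 0]]
det(C) = 6·0 - (-54)·(-6) = 0 - 324 = -324
Since det(C) ≠ 0, rank(C) = 2 and the system is completely controllable.

-324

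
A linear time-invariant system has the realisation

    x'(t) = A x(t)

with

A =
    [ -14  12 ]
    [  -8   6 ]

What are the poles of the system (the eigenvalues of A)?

det(sI - A) = s^2 - (tr A)s + det A, with tr A = (-14) + 6 = -8 and det A = (-14)·6 - 12·(-8) = -84 - (-96) = 12.
So p(s) = det(sI - A) = s^2 + 8s + 12.
Factor s^2 + 8s + 12: two numbers with sum -8 and product 12 are -2 and -6, so s^2 + 8s + 12 = (s + 2)(s + 6).
Hence p(s) = (s + 2) (s + 6), with roots -6, -2.
All eigenvalues have negative real part, so the system is asymptotically stable.

-6, -2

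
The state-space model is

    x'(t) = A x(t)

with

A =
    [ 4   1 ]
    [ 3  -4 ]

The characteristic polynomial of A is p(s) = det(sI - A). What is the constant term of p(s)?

For a 2×2 matrix, det(sI - A) = s^2 - (tr A)s + det A.
tr A = 0, det A = -19.
So p(s) = s^2 - 19.
The constant term is -19.

-19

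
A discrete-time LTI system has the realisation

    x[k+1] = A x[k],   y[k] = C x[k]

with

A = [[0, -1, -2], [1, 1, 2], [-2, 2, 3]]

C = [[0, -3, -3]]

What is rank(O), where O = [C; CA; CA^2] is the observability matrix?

3

CA = [[3, -9, -15]]
CA^2 = [[21, -42, -69]]
Observability matrix O = [C; CA; CA^2] = [[0, -3, -3], [3, -9, -15], [21, -42, -69]]
det(O) = 0·((-9)·(-69) - (-15)·(-42)) - (-3)·(3·(-69) - (-15)·21) + (-3)·(3·(-42) - (-9)·21) = 0·(-9) - (-3)·108 + (-3)·63 = 135 ≠ 0, so rank(O) = 3.
rank(O) = 3 = n, so the pair (A, C) is completely observable.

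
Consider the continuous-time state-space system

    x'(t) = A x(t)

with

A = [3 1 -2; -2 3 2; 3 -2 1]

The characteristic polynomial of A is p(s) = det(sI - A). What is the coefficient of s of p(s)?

27

Expand det(sI - A) for the 3×3 matrix.
p(s) = s^3 - 7s^2 + 27s - 39.
(Check: constant term = det(-A) = (-1)^3 det A = -39; coefficient of s^2 = -tr A = -7.)
The coefficient of s is 27.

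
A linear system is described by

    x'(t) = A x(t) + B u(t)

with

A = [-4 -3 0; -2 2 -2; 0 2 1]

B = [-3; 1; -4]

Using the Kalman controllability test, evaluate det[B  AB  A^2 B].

AB = [[9], [16], [-2]]
A^2B = [[-84], [18], [30]]
Controllability matrix C = [B  AB  A^2B] = [[-3, 9, -84], [1, 16, 18], [-4, -2, 30]]
Expanding along the first row, det(C) = (-3)·(16·30 - 18·(-2)) - 9·(1·30 - 18·(-4)) + (-84)·(1·(-2) - 16·(-4)) = (-3)·516 - 9·102 + (-84)·62 = -7674
Since det(C) ≠ 0, rank(C) = 3 and the system is completely controllable.

-7674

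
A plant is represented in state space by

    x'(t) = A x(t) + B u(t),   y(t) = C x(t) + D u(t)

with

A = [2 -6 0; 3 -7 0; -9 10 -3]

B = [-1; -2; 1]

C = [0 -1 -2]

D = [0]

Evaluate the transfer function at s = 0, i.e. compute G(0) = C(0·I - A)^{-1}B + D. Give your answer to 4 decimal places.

4.9167

G(0) = C(-A)^{-1}B + D = -C A^{-1} B + D.
det A = -12, so A^{-1} = (1/-12)·adj(A) = [[-7/4, 3/2, 0], [-3/4, 1/2, 0], [11/4, -17/6, -1/3]]
A^{-1} B = [-5/4, -1/4, 31/12]^T
C A^{-1} B = -59/12
G(0) = D - C A^{-1} B = 0 - (-59/12) = 59/12 ≈ 4.9167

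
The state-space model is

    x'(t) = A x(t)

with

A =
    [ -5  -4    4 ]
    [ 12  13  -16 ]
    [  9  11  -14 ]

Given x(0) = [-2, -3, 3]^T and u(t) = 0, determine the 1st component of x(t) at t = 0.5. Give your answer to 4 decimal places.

6.4238

det(sI - A) = s^3 - (tr A)s^2 + (M11 + M22 + M33)s - det A, where Mii is the 2×2 principal minor of A obtained by deleting row i and column i.
tr A = (-5) + 13 + (-14) = -6; M11 = 13·(-14) - (-16)·11 = -182 - (-176) = -6; M22 = (-5)·(-14) - 4·9 = 70 - 36 = 34; M33 = (-5)·13 - (-4)·12 = -65 - (-48) = -17; sum of minors = 11.
det A = (-5)·(13·(-14) - (-16)·11) - (-4)·(12·(-14) - (-16)·9) + 4·(12·11 - 13·9) = (-5)·(-6) - (-4)·(-24) + 4·15 = -6.
So p(s) = det(sI - A) = s^3 + 6s^2 + 11s + 6.
Rational-root test: any integer root divides 6. Testing small divisors, s = -1 works: p(-1) = -1 + 6 + (-11) + 6 = 0, so (s + 1) is a factor.
Dividing, p(s) = (s + 1)(s^2 + 5s + 6).
Factor s^2 + 5s + 6: two numbers with sum -5 and product 6 are -2 and -3, so s^2 + 5s + 6 = (s + 2)(s + 3).
Hence p(s) = (s + 1) (s + 2) (s + 3), with roots -3, -2, -1.
The eigenvalues -3, -2, -1 are distinct and real, so A is diagonalisable and x(t) = e^{At} x(0) = V diag(e^{λ_i t}) V^{-1} x(0), where the columns of V are the eigenvectors.
λ = -3: A - (-3)I = [[-2, -4, 4], [12, 16, -16], [9, 11, -11]]. v must be orthogonal to every row; (row 1) × (row 2) = [0, 16, 16], so take v_1 = [0, 1, 1]^T.
λ = -2: A - (-2)I = [[-3, -4, 4], [12, 15, -16], [9, 11, -12]]. v must be orthogonal to every row; (row 1) × (row 2) = [4, 0, 3], so take v_2 = [4, 0, 3]^T.
λ = -1: A - (-1)I = [[-4, -4, 4], [12, 14, -16], [9, 11, -13]]. v must be orthogonal to every row; (row 1) × (row 2) = [8, -16, -8], so take v_3 = [1, -2, -1]^T.
V = [v_1 v_2 v_3] = [[0, 4, 1], [1, 0, -2], [1, 3, -1]] has det V = -1, so V^{-1} = adj(V)/det V = [[-6, -7, 8], [1, 1, -1], [-3, -4, 4]].
Modal coordinates z(0) = V^{-1} x(0): (-6)·(-2) + (-7)·(-3) + 8·3 = 57; 1·(-2) + 1·(-3) + (-1)·3 = -8; (-3)·(-2) + (-4)·(-3) + 4·3 = 30; so z(0) = [57, -8, 30]^T.
x_1(t) = Σ_i (v_i)_1 · z_i(0) · e^{λ_i t} (row 1 of V times the modal terms).
x_1(0.5) = 0·57·e^{-3·0.5} + 4·(-8)·e^{-2·0.5} + 1·30·e^{-1·0.5} = 0·0.223130 + (-32)·0.367879 + 30·0.606531 = 6.4238.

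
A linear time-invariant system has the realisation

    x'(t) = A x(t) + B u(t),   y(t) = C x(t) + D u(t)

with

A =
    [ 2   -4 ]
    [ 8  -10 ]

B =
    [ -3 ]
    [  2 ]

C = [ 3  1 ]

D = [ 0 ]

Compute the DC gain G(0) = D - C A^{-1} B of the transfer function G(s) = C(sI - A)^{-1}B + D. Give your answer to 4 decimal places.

-11.8333

G(0) = C(-A)^{-1}B + D = -C A^{-1} B + D.
det A = 12, so A^{-1} = (1/12)·adj(A) = [[-5/6, 1/3], [-2/3, 1/6]]
A^{-1} B = [19/6, 7/3]^T
C A^{-1} B = 71/6
G(0) = D - C A^{-1} B = 0 - (71/6) = -71/6 ≈ -11.8333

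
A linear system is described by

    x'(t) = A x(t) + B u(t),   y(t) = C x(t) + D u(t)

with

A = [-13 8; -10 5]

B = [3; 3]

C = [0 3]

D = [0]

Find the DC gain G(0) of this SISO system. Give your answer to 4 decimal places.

1.8000

G(0) = C(-A)^{-1}B + D = -C A^{-1} B + D.
det A = 15, so A^{-1} = (1/15)·adj(A) = [[1/3, -8/15], [2/3, -13/15]]
A^{-1} B = [-3/5, -3/5]^T
C A^{-1} B = -9/5
G(0) = D - C A^{-1} B = 0 - (-9/5) = 9/5 ≈ 1.8000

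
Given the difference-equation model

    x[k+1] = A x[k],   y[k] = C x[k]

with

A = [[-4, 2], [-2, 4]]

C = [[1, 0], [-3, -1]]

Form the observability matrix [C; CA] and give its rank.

CA = [[-4, 2], [14, -10]]
Observability matrix O = [C; CA] = [[1, 0], [-3, -1], [-4, 2], [14, -10]]
Take the 2×2 submatrix of O formed by rows 1, 2: [[1, 0], [-3, -1]]. Its determinant is 1·(-1) - 0·(-3) = -1 - 0 = -1 ≠ 0.
So rank(O) ≥ 2; since O has 2 columns, rank(O) = 2.
rank(O) = 2 = n, so the pair (A, C) is completely observable.

2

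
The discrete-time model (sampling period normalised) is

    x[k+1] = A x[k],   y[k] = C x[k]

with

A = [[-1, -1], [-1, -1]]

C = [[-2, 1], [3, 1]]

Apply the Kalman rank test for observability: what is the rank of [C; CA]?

CA = [[1, 1], [-4, -4]]
Observability matrix O = [C; CA] = [[-2, 1], [3, 1], [1, 1], [-4, -4]]
Take the 2×2 submatrix of O formed by rows 1, 2: [[-2, 1], [3, 1]]. Its determinant is (-2)·1 - 1·3 = -2 - 3 = -5 ≠ 0.
So rank(O) ≥ 2; since O has 2 columns, rank(O) = 2.
rank(O) = 2 = n, so the pair (A, C) is completely observable.

2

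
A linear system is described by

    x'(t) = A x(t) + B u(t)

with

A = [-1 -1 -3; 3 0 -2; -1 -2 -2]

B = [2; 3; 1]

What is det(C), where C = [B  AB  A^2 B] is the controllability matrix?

AB = [[-8], [4], [-10]]
A^2B = [[34], [-4], [20]]
Controllability matrix C = [B  AB  A^2B] = [[2, -8, 34], [3, 4, -4], [1, -10, 20]]
Expanding along the first row, det(C) = 2·(4·20 - (-4)·(-10)) - (-8)·(3·20 - (-4)·1) + 34·(3·(-10) - 4·1) = 2·40 - (-8)·64 + 34·(-34) = -564
Since det(C) ≠ 0, rank(C) = 3 and the system is completely controllable.

-564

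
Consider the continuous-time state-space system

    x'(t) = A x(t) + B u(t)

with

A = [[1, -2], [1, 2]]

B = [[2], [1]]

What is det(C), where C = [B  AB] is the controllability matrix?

AB = [[0], [4]]
Controllability matrix C = [B  AB] = [[2, 0], [1, 4]]
det(C) = 2·4 - 0·1 = 8 - 0 = 8
Since det(C) ≠ 0, rank(C) = 2 and the system is completely controllable.

8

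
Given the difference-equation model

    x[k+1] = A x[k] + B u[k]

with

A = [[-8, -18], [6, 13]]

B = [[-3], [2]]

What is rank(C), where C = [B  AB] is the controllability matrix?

AB = [[-12], [8]]
Controllability matrix C = [B  AB] = [[-3, -12], [2, 8]]
Every column of C is a scalar multiple of column 1 = [-3, 2] (multipliers 1, 4), so the columns span a one-dimensional space.
C ≠ 0, hence rank(C) = 1.
rank(C) = 1 < n = 2, so the pair (A, B) is not completely controllable.

1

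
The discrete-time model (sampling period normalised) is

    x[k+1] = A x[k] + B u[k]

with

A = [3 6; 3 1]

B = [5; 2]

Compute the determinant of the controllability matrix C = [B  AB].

31

AB = [[27], [17]]
Controllability matrix C = [B  AB] = [[5, 27], [2, 17]]
det(C) = 5·17 - 27·2 = 85 - 54 = 31
Since det(C) ≠ 0, rank(C) = 2 and the system is completely controllable.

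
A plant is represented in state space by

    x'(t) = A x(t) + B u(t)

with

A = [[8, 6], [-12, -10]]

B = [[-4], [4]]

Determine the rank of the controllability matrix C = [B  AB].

1

AB = [[-8], [8]]
Controllability matrix C = [B  AB] = [[-4, -8], [4, 8]]
Every column of C is a scalar multiple of column 1 = [-4, 4] (multipliers 1, 2), so the columns span a one-dimensional space.
C ≠ 0, hence rank(C) = 1.
rank(C) = 1 < n = 2, so the pair (A, B) is not completely controllable.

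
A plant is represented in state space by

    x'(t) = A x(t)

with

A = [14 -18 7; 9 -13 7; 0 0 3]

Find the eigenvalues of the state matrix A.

-4, 3, 5

det(sI - A) = s^3 - (tr A)s^2 + (M11 + M22 + M33)s - det A, where Mii is the 2×2 principal minor of A obtained by deleting row i and column i.
tr A = 14 + (-13) + 3 = 4; M11 = (-13)·3 - 7·0 = -39 - 0 = -39; M22 = 14·3 - 7·0 = 42 - 0 = 42; M33 = 14·(-13) - (-18)·9 = -182 - (-162) = -20; sum of minors = -17.
det A = 14·((-13)·3 - 7·0) - (-18)·(9·3 - 7·0) + 7·(9·0 - (-13)·0) = 14·(-39) - (-18)·27 + 7·0 = -60.
So p(s) = det(sI - A) = s^3 - 4s^2 - 17s + 60.
Rational-root test: any integer root divides 60. Testing small divisors, s = 3 works: p(3) = 27 + (-36) + (-51) + 60 = 0, so (s - 3) is a factor.
Dividing, p(s) = (s - 3)(s^2 - s - 20).
Factor s^2 - s - 20: two numbers with sum 1 and product -20 are 5 and -4, so s^2 - s - 20 = (s - 5)(s + 4).
Hence p(s) = (s - 5) (s - 3) (s + 4), with roots -4, 3, 5.
At least one eigenvalue has non-negative real part, so the system is not asymptotically stable.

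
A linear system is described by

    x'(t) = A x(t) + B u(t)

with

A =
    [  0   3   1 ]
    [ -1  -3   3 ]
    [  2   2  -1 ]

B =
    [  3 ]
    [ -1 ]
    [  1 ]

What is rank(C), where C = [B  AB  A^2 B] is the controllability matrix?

AB = [[-2], [3], [3]]
A^2B = [[12], [2], [-1]]
Controllability matrix C = [B  AB  A^2B] = [[3, -2, 12], [-1, 3, 2], [1, 3, -1]]
det(C) = 3·(3·(-1) - 2·3) - (-2)·((-1)·(-1) - 2·1) + 12·((-1)·3 - 3·1) = 3·(-9) - (-2)·(-1) + 12·(-6) = -101 ≠ 0, so rank(C) = 3.
rank(C) = 3 = n, so the pair (A, B) is completely controllable.

3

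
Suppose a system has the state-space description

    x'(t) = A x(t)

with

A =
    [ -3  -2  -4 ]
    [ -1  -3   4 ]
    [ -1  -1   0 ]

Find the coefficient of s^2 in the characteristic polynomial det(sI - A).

Expand det(sI - A) for the 3×3 matrix.
p(s) = s^3 + 6s^2 + 7s - 4.
(Check: constant term = det(-A) = (-1)^3 det A = -4; coefficient of s^2 = -tr A = 6.)
The coefficient of s^2 is 6.

6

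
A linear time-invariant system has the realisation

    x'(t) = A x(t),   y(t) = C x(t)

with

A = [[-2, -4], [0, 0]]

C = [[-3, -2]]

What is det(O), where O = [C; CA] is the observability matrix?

CA = [[6, 12]]
Observability matrix O = [C; CA] = [[-3, -2], [6, 12]]
det(O) = (-3)·12 - (-2)·6 = -36 - (-12) = -24
Since det(O) ≠ 0, rank(O) = 2 and the system is completely observable.

-24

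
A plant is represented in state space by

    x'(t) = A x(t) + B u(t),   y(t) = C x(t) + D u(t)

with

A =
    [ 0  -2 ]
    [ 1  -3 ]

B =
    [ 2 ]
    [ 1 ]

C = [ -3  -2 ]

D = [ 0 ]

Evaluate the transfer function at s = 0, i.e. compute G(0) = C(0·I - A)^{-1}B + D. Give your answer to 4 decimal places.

G(0) = C(-A)^{-1}B + D = -C A^{-1} B + D.
det A = 2, so A^{-1} = (1/2)·adj(A) = [[-3/2, 1], [-1/2, 0]]
A^{-1} B = [-2, -1]^T
C A^{-1} B = 8
G(0) = D - C A^{-1} B = 0 - (8) = -8

-8.0000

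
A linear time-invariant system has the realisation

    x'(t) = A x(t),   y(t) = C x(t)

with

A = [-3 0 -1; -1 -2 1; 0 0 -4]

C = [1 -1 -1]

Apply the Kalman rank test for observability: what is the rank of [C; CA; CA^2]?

1

CA = [[-2, 2, 2]]
CA^2 = [[4, -4, -4]]
Observability matrix O = [C; CA; CA^2] = [[1, -1, -1], [-2, 2, 2], [4, -4, -4]]
Every row of O is a scalar multiple of row 1 = [1, -1, -1] (multipliers 1, -2, 4), so the rows span a one-dimensional space.
O ≠ 0, hence rank(O) = 1.
rank(O) = 1 < n = 3, so the pair (A, C) is not completely observable.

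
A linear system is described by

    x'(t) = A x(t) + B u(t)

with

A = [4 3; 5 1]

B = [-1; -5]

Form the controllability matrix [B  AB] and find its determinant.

AB = [[-19], [-10]]
Controllability matrix C = [B  AB] = [[-1, -19], [-5, -10]]
det(C) = (-1)·(-10) - (-19)·(-5) = 10 - 95 = -85
Since det(C) ≠ 0, rank(C) = 2 and the system is completely controllable.

-85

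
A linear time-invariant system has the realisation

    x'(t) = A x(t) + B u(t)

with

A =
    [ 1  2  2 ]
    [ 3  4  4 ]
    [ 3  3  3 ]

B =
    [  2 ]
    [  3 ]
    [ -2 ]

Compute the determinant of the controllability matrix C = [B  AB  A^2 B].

238

AB = [[4], [10], [9]]
A^2B = [[42], [88], [69]]
Controllability matrix C = [B  AB  A^2B] = [[2, 4, 42], [3, 10, 88], [-2, 9, 69]]
Expanding along the first row, det(C) = 2·(10·69 - 88·9) - 4·(3·69 - 88·(-2)) + 42·(3·9 - 10·(-2)) = 2·(-102) - 4·383 + 42·47 = 238
Since det(C) ≠ 0, rank(C) = 3 and the system is completely controllable.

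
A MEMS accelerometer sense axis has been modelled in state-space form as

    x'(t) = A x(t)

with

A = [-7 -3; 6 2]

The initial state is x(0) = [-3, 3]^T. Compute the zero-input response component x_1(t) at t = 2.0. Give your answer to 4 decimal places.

det(sI - A) = s^2 - (tr A)s + det A, with tr A = (-7) + 2 = -5 and det A = (-7)·2 - (-3)·6 = -14 - (-18) = 4.
So p(s) = det(sI - A) = s^2 + 5s + 4.
Factor s^2 + 5s + 4: two numbers with sum -5 and product 4 are -1 and -4, so s^2 + 5s + 4 = (s + 1)(s + 4).
Hence p(s) = (s + 1) (s + 4), with roots -4, -1.
The eigenvalues -4, -1 are distinct and real, so A is diagonalisable and x(t) = e^{At} x(0) = V diag(e^{λ_i t}) V^{-1} x(0), where the columns of V are the eigenvectors.
λ = -4: A - (-4)I = [[-3, -3], [6, 6]]. Row 1 gives (-3)·v1 + (-3)·v2 = 0, so take v_1 = [1, -1]^T.
λ = -1: A - (-1)I = [[-6, -3], [6, 3]]. Row 1 gives (-6)·v1 + (-3)·v2 = 0, so take v_2 = [1, -2]^T.
V = [v_1 v_2] = [[1, 1], [-1, -2]] has det V = -1, so V^{-1} = adj(V)/det V = [[2, 1], [-1, -1]].
Modal coordinates z(0) = V^{-1} x(0): 2·(-3) + 1·3 = -3; (-1)·(-3) + (-1)·3 = 0; so z(0) = [-3, 0]^T.
x_1(t) = Σ_i (v_i)_1 · z_i(0) · e^{λ_i t} (row 1 of V times the modal terms).
x_1(2.0) = 1·(-3)·e^{-4·2.0} + 1·0·e^{-1·2.0} = (-3)·0.000335 + 0·0.135335 = -0.0010.

-0.0010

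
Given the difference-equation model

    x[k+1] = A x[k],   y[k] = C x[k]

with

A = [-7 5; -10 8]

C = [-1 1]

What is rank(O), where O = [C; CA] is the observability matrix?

CA = [[-3, 3]]
Observability matrix O = [C; CA] = [[-1, 1], [-3, 3]]
Every row of O is a scalar multiple of row 1 = [-1, 1] (multipliers 1, 3), so the rows span a one-dimensional space.
O ≠ 0, hence rank(O) = 1.
rank(O) = 1 < n = 2, so the pair (A, C) is not completely observable.

1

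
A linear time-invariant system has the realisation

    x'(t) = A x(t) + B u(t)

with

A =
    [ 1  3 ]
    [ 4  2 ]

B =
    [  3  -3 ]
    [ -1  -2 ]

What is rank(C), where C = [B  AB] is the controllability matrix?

AB = [[0, -9], [10, -16]]
Controllability matrix C = [B  AB] = [[3, -3, 0, -9], [-1, -2, 10, -16]]
Take the 2×2 submatrix of C formed by columns 1, 2: [[3, -3], [-1, -2]]. Its determinant is 3·(-2) - (-3)·(-1) = -6 - 3 = -9 ≠ 0.
So rank(C) ≥ 2; since C has 2 rows, rank(C) = 2.
rank(C) = 2 = n, so the pair (A, B) is completely controllable.

2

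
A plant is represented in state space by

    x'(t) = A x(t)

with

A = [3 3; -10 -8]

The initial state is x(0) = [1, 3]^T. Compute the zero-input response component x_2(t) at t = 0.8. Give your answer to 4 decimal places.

-2.5073

det(sI - A) = s^2 - (tr A)s + det A, with tr A = 3 + (-8) = -5 and det A = 3·(-8) - 3·(-10) = -24 - (-30) = 6.
So p(s) = det(sI - A) = s^2 + 5s + 6.
Factor s^2 + 5s + 6: two numbers with sum -5 and product 6 are -2 and -3, so s^2 + 5s + 6 = (s + 2)(s + 3).
Hence p(s) = (s + 2) (s + 3), with roots -3, -2.
The eigenvalues -3, -2 are distinct and real, so A is diagonalisable and x(t) = e^{At} x(0) = V diag(e^{λ_i t}) V^{-1} x(0), where the columns of V are the eigenvectors.
λ = -3: A - (-3)I = [[6, 3], [-10, -5]]. Row 1 gives 6·v1 + 3·v2 = 0, so take v_1 = [1, -2]^T.
λ = -2: A - (-2)I = [[5, 3], [-10, -6]]. Row 1 gives 5·v1 + 3·v2 = 0, so take v_2 = [3, -5]^T.
V = [v_1 v_2] = [[1, 3], [-2, -5]] has det V = 1, so V^{-1} = adj(V)/det V = [[-5, -3], [2, 1]].
Modal coordinates z(0) = V^{-1} x(0): (-5)·1 + (-3)·3 = -14; 2·1 + 1·3 = 5; so z(0) = [-14, 5]^T.
x_2(t) = Σ_i (v_i)_2 · z_i(0) · e^{λ_i t} (row 2 of V times the modal terms).
x_2(0.8) = (-2)·(-14)·e^{-3·0.8} + (-5)·5·e^{-2·0.8} = 28·0.090718 + (-25)·0.201897 = -2.5073.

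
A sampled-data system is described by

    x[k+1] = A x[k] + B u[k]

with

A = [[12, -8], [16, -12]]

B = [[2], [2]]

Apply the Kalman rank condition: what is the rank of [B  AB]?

AB = [[8], [8]]
Controllability matrix C = [B  AB] = [[2, 8], [2, 8]]
Every column of C is a scalar multiple of column 1 = [2, 2] (multipliers 1, 4), so the columns span a one-dimensional space.
C ≠ 0, hence rank(C) = 1.
rank(C) = 1 < n = 2, so the pair (A, B) is not completely controllable.

1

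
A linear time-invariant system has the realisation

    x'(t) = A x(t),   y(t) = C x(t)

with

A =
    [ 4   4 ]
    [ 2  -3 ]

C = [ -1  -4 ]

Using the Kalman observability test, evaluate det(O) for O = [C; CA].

-56

CA = [[-12, 8]]
Observability matrix O = [C; CA] = [[-1, -4], [-12, 8]]
det(O) = (-1)·8 - (-4)·(-12) = -8 - 48 = -56
Since det(O) ≠ 0, rank(O) = 2 and the system is completely observable.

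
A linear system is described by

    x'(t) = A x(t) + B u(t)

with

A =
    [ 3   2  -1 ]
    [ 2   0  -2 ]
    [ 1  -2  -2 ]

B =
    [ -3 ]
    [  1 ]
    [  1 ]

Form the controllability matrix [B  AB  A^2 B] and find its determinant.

729

AB = [[-8], [-8], [-7]]
A^2B = [[-33], [-2], [22]]
Controllability matrix C = [B  AB  A^2B] = [[-3, -8, -33], [1, -8, -2], [1, -7, 22]]
Expanding along the first row, det(C) = (-3)·((-8)·22 - (-2)·(-7)) - (-8)·(1·22 - (-2)·1) + (-33)·(1·(-7) - (-8)·1) = (-3)·(-190) - (-8)·24 + (-33)·1 = 729
Since det(C) ≠ 0, rank(C) = 3 and the system is completely controllable.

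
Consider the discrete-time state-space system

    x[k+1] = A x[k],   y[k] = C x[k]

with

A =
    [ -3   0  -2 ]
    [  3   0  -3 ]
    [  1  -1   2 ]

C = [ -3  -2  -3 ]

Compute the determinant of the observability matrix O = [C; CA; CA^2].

CA = [[0, 3, 6]]
CA^2 = [[15, -6, 3]]
Observability matrix O = [C; CA; CA^2] = [[-3, -2, -3], [0, 3, 6], [15, -6, 3]]
Expanding along the first row, det(O) = (-3)·(3·3 - 6·(-6)) - (-2)·(0·3 - 6·15) + (-3)·(0·(-6) - 3·15) = (-3)·45 - (-2)·(-90) + (-3)·(-45) = -180
Since det(O) ≠ 0, rank(O) = 3 and the system is completely observable.

-180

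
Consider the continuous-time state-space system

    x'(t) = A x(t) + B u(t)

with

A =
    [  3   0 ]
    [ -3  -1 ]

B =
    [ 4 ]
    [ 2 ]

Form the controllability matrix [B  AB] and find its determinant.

AB = [[12], [-14]]
Controllability matrix C = [B  AB] = [[4, 12], [2, -14]]
det(C) = 4·(-14) - 12·2 = -56 - 24 = -80
Since det(C) ≠ 0, rank(C) = 2 and the system is completely controllable.

-80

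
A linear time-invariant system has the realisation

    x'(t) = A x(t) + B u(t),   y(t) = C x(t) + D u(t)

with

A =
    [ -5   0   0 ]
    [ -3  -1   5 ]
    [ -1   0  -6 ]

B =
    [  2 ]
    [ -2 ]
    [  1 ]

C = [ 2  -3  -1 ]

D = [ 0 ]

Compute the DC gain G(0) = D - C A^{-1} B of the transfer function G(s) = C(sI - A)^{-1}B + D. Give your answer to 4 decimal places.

G(0) = C(-A)^{-1}B + D = -C A^{-1} B + D.
det A = -30, so A^{-1} = (1/-30)·adj(A) = [[-1/5, 0, 0], [23/30, -1, -5/6], [1/30, 0, -1/6]]
A^{-1} B = [-2/5, 27/10, -1/10]^T
C A^{-1} B = -44/5
G(0) = D - C A^{-1} B = 0 - (-44/5) = 44/5 ≈ 8.8000

8.8000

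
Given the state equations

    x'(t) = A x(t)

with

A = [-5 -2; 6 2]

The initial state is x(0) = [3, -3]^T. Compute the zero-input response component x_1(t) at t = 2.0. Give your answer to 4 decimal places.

-0.2961

det(sI - A) = s^2 - (tr A)s + det A, with tr A = (-5) + 2 = -3 and det A = (-5)·2 - (-2)·6 = -10 - (-12) = 2.
So p(s) = det(sI - A) = s^2 + 3s + 2.
Factor s^2 + 3s + 2: two numbers with sum -3 and product 2 are -1 and -2, so s^2 + 3s + 2 = (s + 1)(s + 2).
Hence p(s) = (s + 1) (s + 2), with roots -2, -1.
The eigenvalues -2, -1 are distinct and real, so A is diagonalisable and x(t) = e^{At} x(0) = V diag(e^{λ_i t}) V^{-1} x(0), where the columns of V are the eigenvectors.
λ = -2: A - (-2)I = [[-3, -2], [6, 4]]. Row 1 gives (-3)·v1 + (-2)·v2 = 0, so take v_1 = [-2, 3]^T.
λ = -1: A - (-1)I = [[-4, -2], [6, 3]]. Row 1 gives (-4)·v1 + (-2)·v2 = 0, so take v_2 = [-1, 2]^T.
V = [v_1 v_2] = [[-2, -1], [3, 2]] has det V = -1, so V^{-1} = adj(V)/det V = [[-2, -1], [3, 2]].
Modal coordinates z(0) = V^{-1} x(0): (-2)·3 + (-1)·(-3) = -3; 3·3 + 2·(-3) = 3; so z(0) = [-3, 3]^T.
x_1(t) = Σ_i (v_i)_1 · z_i(0) · e^{λ_i t} (row 1 of V times the modal terms).
x_1(2.0) = (-2)·(-3)·e^{-2·2.0} + (-1)·3·e^{-1·2.0} = 6·0.018316 + (-3)·0.135335 = -0.2961.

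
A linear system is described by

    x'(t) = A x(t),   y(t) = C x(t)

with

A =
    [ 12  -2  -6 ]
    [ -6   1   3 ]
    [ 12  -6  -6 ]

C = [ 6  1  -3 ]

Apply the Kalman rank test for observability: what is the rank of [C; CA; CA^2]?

2

CA = [[30, 7, -15]]
CA^2 = [[138, 37, -69]]
Observability matrix O = [C; CA; CA^2] = [[6, 1, -3], [30, 7, -15], [138, 37, -69]]
The columns c1, c2, c3 of O are linearly dependent: c1 + 2·c3 = 0 (check each entry), so rank(O) ≤ 2.
The 2×2 minor from rows 1, 2, columns 1, 2 is 6·7 - 1·30 = 42 - 30 = 12 ≠ 0, so rank(O) = 2.
rank(O) = 2 < n = 3, so the pair (A, C) is not completely observable.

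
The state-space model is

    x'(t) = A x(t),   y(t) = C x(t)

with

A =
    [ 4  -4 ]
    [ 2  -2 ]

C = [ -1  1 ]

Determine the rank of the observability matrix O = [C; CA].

CA = [[-2, 2]]
Observability matrix O = [C; CA] = [[-1, 1], [-2, 2]]
Every row of O is a scalar multiple of row 1 = [-1, 1] (multipliers 1, 2), so the rows span a one-dimensional space.
O ≠ 0, hence rank(O) = 1.
rank(O) = 1 < n = 2, so the pair (A, C) is not completely observable.

1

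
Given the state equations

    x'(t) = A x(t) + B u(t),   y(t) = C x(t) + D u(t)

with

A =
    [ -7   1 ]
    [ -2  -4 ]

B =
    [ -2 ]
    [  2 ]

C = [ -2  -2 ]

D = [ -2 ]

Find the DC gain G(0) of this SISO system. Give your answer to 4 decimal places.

G(0) = C(-A)^{-1}B + D = -C A^{-1} B + D.
det A = 30, so A^{-1} = (1/30)·adj(A) = [[-2/15, -1/30], [1/15, -7/30]]
A^{-1} B = [1/5, -3/5]^T
C A^{-1} B = 4/5
G(0) = D - C A^{-1} B = -2 - (4/5) = -14/5 ≈ -2.8000

-2.8000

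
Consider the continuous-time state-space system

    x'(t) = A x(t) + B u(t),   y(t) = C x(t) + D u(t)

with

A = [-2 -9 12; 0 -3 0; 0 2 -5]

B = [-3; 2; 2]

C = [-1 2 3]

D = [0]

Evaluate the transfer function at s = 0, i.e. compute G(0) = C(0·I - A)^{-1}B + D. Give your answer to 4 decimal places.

3.8333

G(0) = C(-A)^{-1}B + D = -C A^{-1} B + D.
det A = -30, so A^{-1} = (1/-30)·adj(A) = [[-1/2, 7/10, -6/5], [0, -1/3, 0], [0, -2/15, -1/5]]
A^{-1} B = [1/2, -2/3, -2/3]^T
C A^{-1} B = -23/6
G(0) = D - C A^{-1} B = 0 - (-23/6) = 23/6 ≈ 3.8333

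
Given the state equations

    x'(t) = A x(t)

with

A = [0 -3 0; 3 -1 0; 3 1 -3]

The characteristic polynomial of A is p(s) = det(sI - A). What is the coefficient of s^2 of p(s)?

Expand det(sI - A) for the 3×3 matrix.
p(s) = s^3 + 4s^2 + 12s + 27.
(Check: constant term = det(-A) = (-1)^3 det A = 27; coefficient of s^2 = -tr A = 4.)
The coefficient of s^2 is 4.

4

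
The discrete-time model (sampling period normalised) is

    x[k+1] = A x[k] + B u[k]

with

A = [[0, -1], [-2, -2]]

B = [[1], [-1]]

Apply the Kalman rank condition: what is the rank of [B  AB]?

AB = [[1], [0]]
Controllability matrix C = [B  AB] = [[1, 1], [-1, 0]]
det(C) = 1·0 - 1·(-1) = 0 - (-1) = 1 ≠ 0, so rank(C) = 2.
rank(C) = 2 = n, so the pair (A, B) is completely controllable.

2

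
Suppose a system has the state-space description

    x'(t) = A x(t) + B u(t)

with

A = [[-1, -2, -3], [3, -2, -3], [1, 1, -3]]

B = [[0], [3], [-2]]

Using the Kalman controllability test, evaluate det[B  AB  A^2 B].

AB = [[0], [0], [9]]
A^2B = [[-27], [-27], [-27]]
Controllability matrix C = [B  AB  A^2B] = [[0, 0, -27], [3, 0, -27], [-2, 9, -27]]
Expanding along the first row, det(C) = 0·(0·(-27) - (-27)·9) - 0·(3·(-27) - (-27)·(-2)) + (-27)·(3·9 - 0·(-2)) = 0·243 - 0·(-135) + (-27)·27 = -729
Since det(C) ≠ 0, rank(C) = 3 and the system is completely controllable.

-729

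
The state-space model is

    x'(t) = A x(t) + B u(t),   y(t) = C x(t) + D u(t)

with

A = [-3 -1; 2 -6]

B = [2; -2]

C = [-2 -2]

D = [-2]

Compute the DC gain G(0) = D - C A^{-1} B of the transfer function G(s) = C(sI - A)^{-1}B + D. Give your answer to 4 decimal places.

-3.2000

G(0) = C(-A)^{-1}B + D = -C A^{-1} B + D.
det A = 20, so A^{-1} = (1/20)·adj(A) = [[-3/10, 1/20], [-1/10, -3/20]]
A^{-1} B = [-7/10, 1/10]^T
C A^{-1} B = 6/5
G(0) = D - C A^{-1} B = -2 - (6/5) = -16/5 ≈ -3.2000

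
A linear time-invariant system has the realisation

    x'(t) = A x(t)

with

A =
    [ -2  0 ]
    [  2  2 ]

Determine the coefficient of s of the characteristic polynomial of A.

0

For a 2×2 matrix, det(sI - A) = s^2 - (tr A)s + det A.
tr A = 0, det A = -4.
So p(s) = s^2 - 4.
The coefficient of s is 0.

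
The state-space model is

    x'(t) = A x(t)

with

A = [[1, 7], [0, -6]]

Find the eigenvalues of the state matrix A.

-6, 1

det(sI - A) = s^2 - (tr A)s + det A, with tr A = 1 + (-6) = -5 and det A = 1·(-6) - 7·0 = -6 - 0 = -6.
So p(s) = det(sI - A) = s^2 + 5s - 6.
Factor s^2 + 5s - 6: two numbers with sum -5 and product -6 are 1 and -6, so s^2 + 5s - 6 = (s - 1)(s + 6).
Hence p(s) = (s - 1) (s + 6), with roots -6, 1.
At least one eigenvalue has non-negative real part, so the system is not asymptotically stable.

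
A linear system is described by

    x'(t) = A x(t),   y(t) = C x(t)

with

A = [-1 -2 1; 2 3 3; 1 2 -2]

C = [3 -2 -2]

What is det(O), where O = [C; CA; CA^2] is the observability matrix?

CA = [[-9, -16, 1]]
CA^2 = [[-22, -28, -59]]
Observability matrix O = [C; CA; CA^2] = [[3, -2, -2], [-9, -16, 1], [-22, -28, -59]]
Expanding along the first row, det(O) = 3·((-16)·(-59) - 1·(-28)) - (-2)·((-9)·(-59) - 1·(-22)) + (-2)·((-9)·(-28) - (-16)·(-22)) = 3·972 - (-2)·553 + (-2)·(-100) = 4222
Since det(O) ≠ 0, rank(O) = 3 and the system is completely observable.

4222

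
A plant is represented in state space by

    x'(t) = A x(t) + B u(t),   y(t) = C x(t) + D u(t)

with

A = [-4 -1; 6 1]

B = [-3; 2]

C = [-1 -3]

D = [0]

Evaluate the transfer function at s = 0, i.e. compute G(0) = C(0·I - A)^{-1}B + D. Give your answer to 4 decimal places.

14.5000

G(0) = C(-A)^{-1}B + D = -C A^{-1} B + D.
det A = 2, so A^{-1} = (1/2)·adj(A) = [[1/2, 1/2], [-3, -2]]
A^{-1} B = [-1/2, 5]^T
C A^{-1} B = -29/2
G(0) = D - C A^{-1} B = 0 - (-29/2) = 29/2 ≈ 14.5000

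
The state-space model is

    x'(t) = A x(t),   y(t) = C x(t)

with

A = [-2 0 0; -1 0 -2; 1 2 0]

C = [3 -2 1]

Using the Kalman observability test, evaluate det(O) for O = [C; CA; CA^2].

-200

CA = [[-3, 2, 4]]
CA^2 = [[8, 8, -4]]
Observability matrix O = [C; CA; CA^2] = [[3, -2, 1], [-3, 2, 4], [8, 8, -4]]
Expanding along the first row, det(O) = 3·(2·(-4) - 4·8) - (-2)·((-3)·(-4) - 4·8) + 1·((-3)·8 - 2·8) = 3·(-40) - (-2)·(-20) + 1·(-40) = -200
Since det(O) ≠ 0, rank(O) = 3 and the system is completely observable.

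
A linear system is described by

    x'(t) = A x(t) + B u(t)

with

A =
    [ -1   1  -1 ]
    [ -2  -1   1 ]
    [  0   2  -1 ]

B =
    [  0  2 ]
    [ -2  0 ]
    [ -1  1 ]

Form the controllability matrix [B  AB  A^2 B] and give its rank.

3

AB = [[-1, -3], [1, -3], [-3, -1]]
A^2B = [[5, 1], [-2, 8], [5, -5]]
Controllability matrix C = [B  AB  A^2B] = [[0, 2, -1, -3, 5, 1], [-2, 0, 1, -3, -2, 8], [-1, 1, -3, -1, 5, -5]]
Take the 3×3 submatrix of C formed by columns 1, 2, 3: [[0, 2, -1], [-2, 0, 1], [-1, 1, -3]]. Its determinant is 0·(0·(-3) - 1·1) - 2·((-2)·(-3) - 1·(-1)) + (-1)·((-2)·1 - 0·(-1)) = 0·(-1) - 2·7 + (-1)·(-2) = -12 ≠ 0.
So rank(C) ≥ 3; since C has 3 rows, rank(C) = 3.
rank(C) = 3 = n, so the pair (A, B) is completely controllable.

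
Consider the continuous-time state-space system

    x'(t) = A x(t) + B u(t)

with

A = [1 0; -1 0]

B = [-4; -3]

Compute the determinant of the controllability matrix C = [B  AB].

-28

AB = [[-4], [4]]
Controllability matrix C = [B  AB] = [[-4, -4], [-3, 4]]
det(C) = (-4)·4 - (-4)·(-3) = -16 - 12 = -28
Since det(C) ≠ 0, rank(C) = 2 and the system is completely controllable.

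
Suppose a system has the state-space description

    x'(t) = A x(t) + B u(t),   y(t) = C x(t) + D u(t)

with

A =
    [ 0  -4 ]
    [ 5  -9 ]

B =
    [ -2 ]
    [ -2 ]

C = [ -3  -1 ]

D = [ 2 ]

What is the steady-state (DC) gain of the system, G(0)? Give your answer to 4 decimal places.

G(0) = C(-A)^{-1}B + D = -C A^{-1} B + D.
det A = 20, so A^{-1} = (1/20)·adj(A) = [[-9/20, 1/5], [-1/4, 0]]
A^{-1} B = [1/2, 1/2]^T
C A^{-1} B = -2
G(0) = D - C A^{-1} B = 2 - (-2) = 4

4.0000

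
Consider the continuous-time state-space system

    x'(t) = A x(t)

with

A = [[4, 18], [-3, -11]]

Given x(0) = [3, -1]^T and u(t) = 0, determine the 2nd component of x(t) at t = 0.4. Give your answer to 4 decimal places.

-0.4493

det(sI - A) = s^2 - (tr A)s + det A, with tr A = 4 + (-11) = -7 and det A = 4·(-11) - 18·(-3) = -44 - (-54) = 10.
So p(s) = det(sI - A) = s^2 + 7s + 10.
Factor s^2 + 7s + 10: two numbers with sum -7 and product 10 are -2 and -5, so s^2 + 7s + 10 = (s + 2)(s + 5).
Hence p(s) = (s + 2) (s + 5), with roots -5, -2.
The eigenvalues -5, -2 are distinct and real, so A is diagonalisable and x(t) = e^{At} x(0) = V diag(e^{λ_i t}) V^{-1} x(0), where the columns of V are the eigenvectors.
λ = -5: A - (-5)I = [[9, 18], [-3, -6]]. Row 1 gives 9·v1 + 18·v2 = 0, so take v_1 = [-2, 1]^T.
λ = -2: A - (-2)I = [[6, 18], [-3, -9]]. Row 1 gives 6·v1 + 18·v2 = 0, so take v_2 = [3, -1]^T.
V = [v_1 v_2] = [[-2, 3], [1, -1]] has det V = -1, so V^{-1} = adj(V)/det V = [[1, 3], [1, 2]].
Modal coordinates z(0) = V^{-1} x(0): 1·3 + 3·(-1) = 0; 1·3 + 2·(-1) = 1; so z(0) = [0, 1]^T.
x_2(t) = Σ_i (v_i)_2 · z_i(0) · e^{λ_i t} (row 2 of V times the modal terms).
x_2(0.4) = 1·0·e^{-5·0.4} + (-1)·1·e^{-2·0.4} = 0·0.135335 + (-1)·0.449329 = -0.4493.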